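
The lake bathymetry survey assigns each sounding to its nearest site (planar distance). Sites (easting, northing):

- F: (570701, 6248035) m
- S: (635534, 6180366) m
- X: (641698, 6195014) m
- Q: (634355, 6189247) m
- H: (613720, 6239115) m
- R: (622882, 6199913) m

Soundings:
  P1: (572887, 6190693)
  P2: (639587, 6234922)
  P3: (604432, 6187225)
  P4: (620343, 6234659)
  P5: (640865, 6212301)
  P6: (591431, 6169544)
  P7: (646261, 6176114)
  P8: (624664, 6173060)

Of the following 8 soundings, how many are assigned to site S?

P1 → R
P2 → H
P3 → R
P4 → H
P5 → X
P6 → R
P7 → S
P8 → S
2 of the 8 go to S.

2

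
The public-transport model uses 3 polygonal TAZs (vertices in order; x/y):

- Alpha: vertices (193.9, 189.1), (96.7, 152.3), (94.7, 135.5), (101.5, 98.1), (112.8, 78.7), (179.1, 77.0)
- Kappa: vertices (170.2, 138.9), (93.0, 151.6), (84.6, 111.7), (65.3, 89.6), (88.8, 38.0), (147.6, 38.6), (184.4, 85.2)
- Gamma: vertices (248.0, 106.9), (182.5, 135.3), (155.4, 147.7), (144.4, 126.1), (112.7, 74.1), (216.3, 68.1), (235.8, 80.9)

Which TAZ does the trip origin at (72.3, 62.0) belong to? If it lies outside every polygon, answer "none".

Cast a ray rightward from (72.3, 62.0). For each polygon, the edges (by vertex number in listed order) whose endpoints lie on opposite sides of y = 62.0, where each meets that height, and whether that is right or left of the point:
Alpha: no edge straddles that height → 0 crossings.
Kappa: 4–5 at x≈77.87 (right), 6–7 at x≈166.08 (right) → 2 crossings.
Gamma: no edge straddles that height → 0 crossings.
All counts are even, so the point lies outside every listed polygon.

none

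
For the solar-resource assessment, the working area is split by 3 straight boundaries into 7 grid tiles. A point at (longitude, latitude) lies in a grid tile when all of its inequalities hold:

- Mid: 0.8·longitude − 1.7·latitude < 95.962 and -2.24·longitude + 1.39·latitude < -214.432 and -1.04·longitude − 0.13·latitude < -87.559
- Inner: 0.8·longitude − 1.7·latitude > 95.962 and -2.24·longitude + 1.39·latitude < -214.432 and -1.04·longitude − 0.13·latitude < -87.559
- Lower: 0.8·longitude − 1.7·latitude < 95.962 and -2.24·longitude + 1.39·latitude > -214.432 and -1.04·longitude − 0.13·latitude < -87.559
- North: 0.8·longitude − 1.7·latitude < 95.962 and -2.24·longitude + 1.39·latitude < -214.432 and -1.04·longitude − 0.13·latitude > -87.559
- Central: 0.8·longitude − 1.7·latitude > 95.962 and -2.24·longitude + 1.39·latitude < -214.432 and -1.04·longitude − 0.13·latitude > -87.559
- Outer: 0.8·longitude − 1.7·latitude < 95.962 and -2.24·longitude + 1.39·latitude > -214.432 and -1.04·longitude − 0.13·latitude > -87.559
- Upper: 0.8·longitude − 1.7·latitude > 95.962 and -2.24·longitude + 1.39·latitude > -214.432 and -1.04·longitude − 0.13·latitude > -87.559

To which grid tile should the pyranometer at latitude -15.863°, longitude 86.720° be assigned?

0.8·86.720 − 1.7·-15.863 = 96.343, which is > 95.962
-2.24·86.720 + 1.39·-15.863 = -216.302, which is < -214.432
-1.04·86.720 − 0.13·-15.863 = -88.127, which is < -87.559
This sign pattern matches Inner.

Inner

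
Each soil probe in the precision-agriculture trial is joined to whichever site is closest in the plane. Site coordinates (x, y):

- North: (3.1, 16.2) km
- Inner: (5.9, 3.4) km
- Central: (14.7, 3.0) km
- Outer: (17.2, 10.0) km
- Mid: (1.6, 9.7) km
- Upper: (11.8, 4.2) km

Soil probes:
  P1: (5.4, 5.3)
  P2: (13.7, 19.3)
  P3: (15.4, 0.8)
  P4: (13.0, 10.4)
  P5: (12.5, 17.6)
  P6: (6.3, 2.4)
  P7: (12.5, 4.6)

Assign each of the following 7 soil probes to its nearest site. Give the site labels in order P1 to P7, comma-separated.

Inner, Outer, Central, Outer, Outer, Inner, Upper

P1 → Inner (d²=3.86)
P2 → Outer (d²=98.74)
P3 → Central (d²=5.33)
P4 → Outer (d²=17.80)
P5 → Outer (d²=79.85)
P6 → Inner (d²=1.16)
P7 → Upper (d²=0.65)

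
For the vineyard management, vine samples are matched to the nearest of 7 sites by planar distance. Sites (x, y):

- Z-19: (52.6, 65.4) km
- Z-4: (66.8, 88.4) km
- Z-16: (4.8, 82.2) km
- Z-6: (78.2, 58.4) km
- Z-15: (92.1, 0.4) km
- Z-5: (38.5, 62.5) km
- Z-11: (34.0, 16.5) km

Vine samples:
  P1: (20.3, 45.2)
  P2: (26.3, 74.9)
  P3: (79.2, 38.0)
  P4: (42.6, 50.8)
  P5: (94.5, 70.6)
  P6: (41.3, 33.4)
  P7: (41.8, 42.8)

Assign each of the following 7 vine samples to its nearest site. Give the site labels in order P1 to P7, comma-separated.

Z-5, Z-5, Z-6, Z-5, Z-6, Z-11, Z-5

P1 → Z-5 (d²=630.53)
P2 → Z-5 (d²=302.60)
P3 → Z-6 (d²=417.16)
P4 → Z-5 (d²=153.70)
P5 → Z-6 (d²=414.53)
P6 → Z-11 (d²=338.90)
P7 → Z-5 (d²=398.98)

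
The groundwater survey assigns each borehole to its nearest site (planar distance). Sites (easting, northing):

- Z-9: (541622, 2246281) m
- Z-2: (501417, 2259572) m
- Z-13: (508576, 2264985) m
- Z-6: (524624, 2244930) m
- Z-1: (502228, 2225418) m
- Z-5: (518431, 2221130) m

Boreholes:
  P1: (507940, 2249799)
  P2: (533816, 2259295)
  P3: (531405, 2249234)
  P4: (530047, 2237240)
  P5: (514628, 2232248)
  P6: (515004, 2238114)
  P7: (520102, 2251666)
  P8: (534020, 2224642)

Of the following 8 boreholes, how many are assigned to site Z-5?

P1 → Z-2
P2 → Z-9
P3 → Z-6
P4 → Z-6
P5 → Z-5
P6 → Z-6
P7 → Z-6
P8 → Z-5
2 of the 8 go to Z-5.

2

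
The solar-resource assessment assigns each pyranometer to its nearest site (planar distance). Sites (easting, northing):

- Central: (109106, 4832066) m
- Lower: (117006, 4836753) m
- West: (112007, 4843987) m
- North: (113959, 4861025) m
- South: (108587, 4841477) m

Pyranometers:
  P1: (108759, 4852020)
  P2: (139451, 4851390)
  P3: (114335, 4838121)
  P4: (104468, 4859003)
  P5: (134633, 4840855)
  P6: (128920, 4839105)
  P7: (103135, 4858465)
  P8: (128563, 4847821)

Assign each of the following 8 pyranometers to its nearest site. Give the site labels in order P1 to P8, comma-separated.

P1 → West (d²=75078593.00)
P2 → Lower (d²=718019794.00)
P3 → Lower (d²=9005665.00)
P4 → North (d²=94167565.00)
P5 → Lower (d²=327537533.00)
P6 → Lower (d²=147475300.00)
P7 → North (d²=123712576.00)
P8 → Lower (d²=256064873.00)

West, Lower, Lower, North, Lower, Lower, North, Lower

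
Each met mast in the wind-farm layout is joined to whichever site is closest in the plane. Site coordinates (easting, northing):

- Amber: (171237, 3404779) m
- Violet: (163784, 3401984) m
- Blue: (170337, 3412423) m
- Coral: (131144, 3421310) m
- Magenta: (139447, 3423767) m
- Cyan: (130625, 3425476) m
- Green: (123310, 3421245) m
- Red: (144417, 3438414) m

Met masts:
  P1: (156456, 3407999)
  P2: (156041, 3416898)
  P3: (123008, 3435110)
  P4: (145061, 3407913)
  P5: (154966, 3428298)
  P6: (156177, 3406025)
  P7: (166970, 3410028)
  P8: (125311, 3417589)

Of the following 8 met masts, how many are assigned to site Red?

1

P1 → Violet
P2 → Blue
P3 → Cyan
P4 → Magenta
P5 → Red
P6 → Violet
P7 → Blue
P8 → Green
1 of the 8 goes to Red.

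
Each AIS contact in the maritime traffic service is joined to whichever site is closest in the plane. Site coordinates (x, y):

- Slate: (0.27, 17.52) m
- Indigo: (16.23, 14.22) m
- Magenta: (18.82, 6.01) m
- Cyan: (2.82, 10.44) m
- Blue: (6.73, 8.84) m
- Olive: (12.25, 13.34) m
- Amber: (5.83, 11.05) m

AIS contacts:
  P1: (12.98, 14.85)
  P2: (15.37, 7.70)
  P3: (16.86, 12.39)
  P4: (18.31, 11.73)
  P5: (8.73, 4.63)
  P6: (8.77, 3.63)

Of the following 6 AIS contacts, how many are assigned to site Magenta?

P1 → Olive
P2 → Magenta
P3 → Indigo
P4 → Indigo
P5 → Blue
P6 → Blue
1 of the 6 goes to Magenta.

1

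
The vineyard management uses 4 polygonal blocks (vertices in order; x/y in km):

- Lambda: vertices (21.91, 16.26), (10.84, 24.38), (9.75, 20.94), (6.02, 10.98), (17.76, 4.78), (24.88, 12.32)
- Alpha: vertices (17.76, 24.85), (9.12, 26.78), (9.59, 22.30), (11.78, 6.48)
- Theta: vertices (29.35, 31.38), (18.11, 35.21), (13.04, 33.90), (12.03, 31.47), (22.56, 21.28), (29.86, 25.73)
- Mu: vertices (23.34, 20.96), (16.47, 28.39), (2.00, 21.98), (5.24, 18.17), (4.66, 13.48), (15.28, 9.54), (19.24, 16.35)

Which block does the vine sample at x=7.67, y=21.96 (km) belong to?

Mu

Cast a ray rightward from (7.67, 21.96). For each polygon, the edges (by vertex number in listed order) whose endpoints lie on opposite sides of y = 21.96, where each meets that height, and whether that is right or left of the point:
Lambda: 1–2 at x≈14.139 (right), 2–3 at x≈10.073 (right) → 2 crossings.
Alpha: 3–4 at x≈9.637 (right), 4–1 at x≈16.819 (right) → 2 crossings.
Theta: 4–5 at x≈21.857 (right), 5–6 at x≈23.676 (right) → 2 crossings.
Mu: 1–2 at x≈22.415 (right), 3–4 at x≈2.017 (left) → 1 crossing.
Only Mu has an odd count, so the point is inside Mu.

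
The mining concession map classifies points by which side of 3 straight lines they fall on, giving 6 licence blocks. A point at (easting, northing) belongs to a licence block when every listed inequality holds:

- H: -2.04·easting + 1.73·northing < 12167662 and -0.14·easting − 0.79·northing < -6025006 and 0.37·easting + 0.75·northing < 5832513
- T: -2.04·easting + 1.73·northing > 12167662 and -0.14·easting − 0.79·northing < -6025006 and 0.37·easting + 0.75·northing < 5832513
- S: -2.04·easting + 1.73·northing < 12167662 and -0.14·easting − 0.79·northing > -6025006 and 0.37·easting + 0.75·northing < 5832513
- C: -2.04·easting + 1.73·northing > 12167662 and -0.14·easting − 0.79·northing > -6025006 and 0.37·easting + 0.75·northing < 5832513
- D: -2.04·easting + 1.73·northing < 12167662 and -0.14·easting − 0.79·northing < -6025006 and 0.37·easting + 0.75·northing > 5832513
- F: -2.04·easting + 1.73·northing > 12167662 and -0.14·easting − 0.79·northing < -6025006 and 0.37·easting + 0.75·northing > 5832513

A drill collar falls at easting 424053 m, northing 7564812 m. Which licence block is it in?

-2.04·424053 + 1.73·7564812 = 12222056.640, which is > 12167662
-0.14·424053 − 0.79·7564812 = -6035568.900, which is < -6025006
0.37·424053 + 0.75·7564812 = 5830508.610, which is < 5832513
This sign pattern matches T.

T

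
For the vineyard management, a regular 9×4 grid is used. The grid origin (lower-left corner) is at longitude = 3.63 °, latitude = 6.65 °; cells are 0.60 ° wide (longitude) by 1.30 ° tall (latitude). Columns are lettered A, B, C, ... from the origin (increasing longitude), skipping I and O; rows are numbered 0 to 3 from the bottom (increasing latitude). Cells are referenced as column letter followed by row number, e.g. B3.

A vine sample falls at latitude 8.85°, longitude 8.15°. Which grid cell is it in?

H1

Column index: ⌊(8.15 − 3.63) / 0.60⌋ = ⌊7.533⌋ = 7 → column H
Row offset from origin: ⌊(8.85 − 6.65) / 1.30⌋ = ⌊1.692⌋ = 1 → row 1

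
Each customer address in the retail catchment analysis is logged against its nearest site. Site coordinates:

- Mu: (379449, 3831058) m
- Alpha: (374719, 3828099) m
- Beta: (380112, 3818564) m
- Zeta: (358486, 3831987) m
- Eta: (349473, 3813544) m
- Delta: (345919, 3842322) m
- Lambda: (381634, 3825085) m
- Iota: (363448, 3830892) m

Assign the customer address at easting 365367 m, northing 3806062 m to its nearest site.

Squared distances to each site:
Mu: 823102740.000; Alpha: 573089273.000; Beta: 373715029.000; Zeta: 719453786.000; Eta: 308599560.000; Delta: 1693012304.000; Lambda: 626489818.000; Iota: 620211461.000.
Minimum at Eta.

Eta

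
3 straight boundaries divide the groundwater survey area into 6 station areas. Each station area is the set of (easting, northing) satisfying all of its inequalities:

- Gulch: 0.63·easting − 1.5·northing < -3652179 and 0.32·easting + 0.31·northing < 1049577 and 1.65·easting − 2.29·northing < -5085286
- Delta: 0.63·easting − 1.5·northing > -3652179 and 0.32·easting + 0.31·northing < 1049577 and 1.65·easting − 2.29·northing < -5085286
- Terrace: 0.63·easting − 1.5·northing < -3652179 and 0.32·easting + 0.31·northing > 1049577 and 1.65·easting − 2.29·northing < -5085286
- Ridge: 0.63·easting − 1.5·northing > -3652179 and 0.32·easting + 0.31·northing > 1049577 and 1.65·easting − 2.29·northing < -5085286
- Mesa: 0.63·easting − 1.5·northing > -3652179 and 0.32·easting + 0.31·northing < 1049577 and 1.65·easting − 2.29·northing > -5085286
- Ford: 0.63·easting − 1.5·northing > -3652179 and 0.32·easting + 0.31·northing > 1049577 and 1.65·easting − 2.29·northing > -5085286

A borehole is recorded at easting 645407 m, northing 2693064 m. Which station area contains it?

0.63·645407 − 1.5·2693064 = -3632989.590, which is > -3652179
0.32·645407 + 0.31·2693064 = 1041380.080, which is < 1049577
1.65·645407 − 2.29·2693064 = -5102195.010, which is < -5085286
This sign pattern matches Delta.

Delta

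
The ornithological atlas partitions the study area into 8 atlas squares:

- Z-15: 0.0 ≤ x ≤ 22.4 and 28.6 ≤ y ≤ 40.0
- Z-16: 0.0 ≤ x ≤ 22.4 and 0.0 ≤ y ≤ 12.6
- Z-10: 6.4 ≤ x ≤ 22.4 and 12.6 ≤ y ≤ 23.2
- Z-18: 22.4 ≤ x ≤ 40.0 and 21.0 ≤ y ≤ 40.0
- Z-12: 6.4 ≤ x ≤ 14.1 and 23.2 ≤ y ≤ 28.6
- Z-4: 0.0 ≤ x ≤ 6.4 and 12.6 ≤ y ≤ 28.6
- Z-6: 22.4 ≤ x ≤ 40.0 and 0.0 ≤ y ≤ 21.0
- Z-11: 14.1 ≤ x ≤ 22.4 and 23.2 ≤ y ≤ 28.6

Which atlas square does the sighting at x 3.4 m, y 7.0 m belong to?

Z-16

The point has x = 3.4 and y = 7.0.
Only Z-16 satisfies 0.0 ≤ x ≤ 22.4 and 0.0 ≤ y ≤ 12.6.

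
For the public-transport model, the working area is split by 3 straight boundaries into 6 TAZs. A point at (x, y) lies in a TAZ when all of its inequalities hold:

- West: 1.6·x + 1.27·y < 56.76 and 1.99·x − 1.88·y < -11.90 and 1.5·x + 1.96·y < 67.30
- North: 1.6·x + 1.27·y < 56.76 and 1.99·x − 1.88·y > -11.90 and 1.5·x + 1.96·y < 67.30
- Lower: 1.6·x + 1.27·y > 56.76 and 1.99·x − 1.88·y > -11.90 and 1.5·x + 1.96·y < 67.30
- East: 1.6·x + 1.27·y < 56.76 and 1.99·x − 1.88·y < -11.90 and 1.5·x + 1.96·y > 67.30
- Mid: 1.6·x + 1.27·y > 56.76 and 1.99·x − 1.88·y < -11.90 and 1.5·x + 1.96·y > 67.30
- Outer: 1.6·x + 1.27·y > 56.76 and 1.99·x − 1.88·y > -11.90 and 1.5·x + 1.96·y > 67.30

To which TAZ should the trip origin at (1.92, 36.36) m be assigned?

East

1.6·1.92 + 1.27·36.36 = 49.249, which is < 56.76
1.99·1.92 − 1.88·36.36 = -64.536, which is < -11.90
1.5·1.92 + 1.96·36.36 = 74.146, which is > 67.30
This sign pattern matches East.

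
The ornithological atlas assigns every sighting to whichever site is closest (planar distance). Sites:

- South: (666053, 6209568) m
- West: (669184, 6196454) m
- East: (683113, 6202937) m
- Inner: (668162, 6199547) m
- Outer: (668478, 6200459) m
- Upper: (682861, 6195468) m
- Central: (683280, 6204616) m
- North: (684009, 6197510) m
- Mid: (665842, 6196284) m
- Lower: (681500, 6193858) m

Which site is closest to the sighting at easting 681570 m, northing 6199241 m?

North

Squared distances to each site:
South: 347424218.000; West: 161180365.000; East: 16041265.000; Inner: 179868100.000; Outer: 172883988.000; Upper: 15902210.000; Central: 31814725.000; North: 8945082.000; Mid: 256113833.000; Lower: 28981589.000.
Minimum at North.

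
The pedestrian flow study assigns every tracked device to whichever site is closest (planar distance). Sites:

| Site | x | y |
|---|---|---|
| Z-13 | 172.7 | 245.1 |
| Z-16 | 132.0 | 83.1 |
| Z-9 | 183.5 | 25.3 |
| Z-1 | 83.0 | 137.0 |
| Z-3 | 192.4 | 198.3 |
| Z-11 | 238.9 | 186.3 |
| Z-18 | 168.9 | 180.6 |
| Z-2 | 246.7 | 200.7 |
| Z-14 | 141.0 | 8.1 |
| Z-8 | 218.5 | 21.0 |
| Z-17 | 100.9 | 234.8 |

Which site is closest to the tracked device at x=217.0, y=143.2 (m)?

Z-11

Squared distances to each site:
Z-13: 12346.100; Z-16: 10837.010; Z-9: 15022.660; Z-1: 17994.440; Z-3: 3641.170; Z-11: 2337.220; Z-18: 3712.370; Z-2: 4188.340; Z-14: 24028.010; Z-8: 14935.090; Z-17: 21869.770.
Minimum at Z-11.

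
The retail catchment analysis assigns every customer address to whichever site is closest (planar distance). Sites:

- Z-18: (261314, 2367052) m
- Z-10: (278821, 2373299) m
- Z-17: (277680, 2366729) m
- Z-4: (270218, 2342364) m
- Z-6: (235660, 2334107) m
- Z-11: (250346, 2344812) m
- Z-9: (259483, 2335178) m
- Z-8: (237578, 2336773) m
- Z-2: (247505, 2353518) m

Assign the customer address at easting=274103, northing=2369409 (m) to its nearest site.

Z-17

Squared distances to each site:
Z-18: 169113970.000; Z-10: 37391624.000; Z-17: 19977329.000; Z-4: 746525250.000; Z-6: 2724095453.000; Z-11: 1169407458.000; Z-9: 1385505761.000; Z-8: 2399184121.000; Z-2: 959977485.000.
Minimum at Z-17.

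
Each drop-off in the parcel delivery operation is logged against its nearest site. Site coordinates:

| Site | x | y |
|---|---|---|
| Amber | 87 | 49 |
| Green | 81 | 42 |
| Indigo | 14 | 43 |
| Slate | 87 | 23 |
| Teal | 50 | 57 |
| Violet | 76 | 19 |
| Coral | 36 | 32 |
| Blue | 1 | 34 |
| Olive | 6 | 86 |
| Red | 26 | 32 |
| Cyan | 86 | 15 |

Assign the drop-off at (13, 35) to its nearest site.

Squared distances to each site:
Amber: 5672.000; Green: 4673.000; Indigo: 65.000; Slate: 5620.000; Teal: 1853.000; Violet: 4225.000; Coral: 538.000; Blue: 145.000; Olive: 2650.000; Red: 178.000; Cyan: 5729.000.
Minimum at Indigo.

Indigo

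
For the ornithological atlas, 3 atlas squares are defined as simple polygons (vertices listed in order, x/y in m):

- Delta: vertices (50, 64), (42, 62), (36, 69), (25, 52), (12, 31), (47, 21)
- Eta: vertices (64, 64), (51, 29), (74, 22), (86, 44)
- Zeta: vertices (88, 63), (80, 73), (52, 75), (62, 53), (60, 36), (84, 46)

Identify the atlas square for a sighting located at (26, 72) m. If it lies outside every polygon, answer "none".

Cast a ray rightward from (26, 72). For each polygon, the edges (by vertex number in listed order) whose endpoints lie on opposite sides of y = 72, where each meets that height, and whether that is right or left of the point:
Delta: no edge straddles that height → 0 crossings.
Eta: no edge straddles that height → 0 crossings.
Zeta: 1–2 at x≈80.8 (right), 3–4 at x≈53.4 (right) → 2 crossings.
All counts are even, so the point lies outside every listed polygon.

none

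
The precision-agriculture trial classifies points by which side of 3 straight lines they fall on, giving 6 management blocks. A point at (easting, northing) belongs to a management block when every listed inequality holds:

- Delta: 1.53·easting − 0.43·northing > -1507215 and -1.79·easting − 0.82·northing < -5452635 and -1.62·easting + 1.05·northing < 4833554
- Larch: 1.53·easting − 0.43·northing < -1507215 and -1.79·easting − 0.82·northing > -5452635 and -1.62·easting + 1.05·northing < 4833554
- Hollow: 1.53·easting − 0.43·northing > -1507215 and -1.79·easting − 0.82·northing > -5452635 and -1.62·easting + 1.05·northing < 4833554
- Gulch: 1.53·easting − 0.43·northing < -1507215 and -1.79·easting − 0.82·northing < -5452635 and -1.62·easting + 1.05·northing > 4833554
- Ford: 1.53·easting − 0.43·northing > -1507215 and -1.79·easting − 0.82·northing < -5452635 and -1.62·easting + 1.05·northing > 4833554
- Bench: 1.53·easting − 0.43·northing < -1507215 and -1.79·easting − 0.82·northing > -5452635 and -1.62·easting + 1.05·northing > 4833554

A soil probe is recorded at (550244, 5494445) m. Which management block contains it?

1.53·550244 − 0.43·5494445 = -1520738.030, which is < -1507215
-1.79·550244 − 0.82·5494445 = -5490381.660, which is < -5452635
-1.62·550244 + 1.05·5494445 = 4877771.970, which is > 4833554
This sign pattern matches Gulch.

Gulch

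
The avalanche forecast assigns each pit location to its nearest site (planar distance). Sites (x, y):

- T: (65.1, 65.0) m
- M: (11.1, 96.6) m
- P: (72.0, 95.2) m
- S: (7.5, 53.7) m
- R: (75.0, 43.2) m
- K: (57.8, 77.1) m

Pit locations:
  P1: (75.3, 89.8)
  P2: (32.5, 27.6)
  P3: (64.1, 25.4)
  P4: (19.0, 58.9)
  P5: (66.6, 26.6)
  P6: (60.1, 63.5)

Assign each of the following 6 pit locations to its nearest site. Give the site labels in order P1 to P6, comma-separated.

P1 → P (d²=40.05)
P2 → S (d²=1306.21)
P3 → R (d²=435.65)
P4 → S (d²=159.29)
P5 → R (d²=346.12)
P6 → T (d²=27.25)

P, S, R, S, R, T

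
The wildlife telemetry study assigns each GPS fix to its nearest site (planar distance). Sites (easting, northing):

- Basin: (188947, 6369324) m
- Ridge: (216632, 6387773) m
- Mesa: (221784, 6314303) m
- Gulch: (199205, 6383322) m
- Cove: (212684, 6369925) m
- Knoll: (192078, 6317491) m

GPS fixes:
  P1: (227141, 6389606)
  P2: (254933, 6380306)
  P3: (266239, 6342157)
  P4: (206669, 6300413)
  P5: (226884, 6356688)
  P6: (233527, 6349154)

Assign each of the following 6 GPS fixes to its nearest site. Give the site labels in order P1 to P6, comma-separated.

Ridge, Ridge, Mesa, Mesa, Cove, Cove

P1 → Ridge (d²=113798970.00)
P2 → Ridge (d²=1522722690.00)
P3 → Mesa (d²=2752092341.00)
P4 → Mesa (d²=421395325.00)
P5 → Cove (d²=376858169.00)
P6 → Cove (d²=865865090.00)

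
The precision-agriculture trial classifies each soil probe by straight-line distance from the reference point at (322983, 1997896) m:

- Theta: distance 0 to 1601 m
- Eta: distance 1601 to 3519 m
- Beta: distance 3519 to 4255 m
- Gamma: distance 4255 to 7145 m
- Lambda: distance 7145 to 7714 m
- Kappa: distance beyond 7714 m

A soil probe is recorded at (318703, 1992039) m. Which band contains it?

Lambda

Distance = √((318703−322983)² + (1992039−1997896)²) = √(18318400.000 + 34304449.000) = 7254.161 m.
7145 ≤ 7254.161 < 7714 → Lambda.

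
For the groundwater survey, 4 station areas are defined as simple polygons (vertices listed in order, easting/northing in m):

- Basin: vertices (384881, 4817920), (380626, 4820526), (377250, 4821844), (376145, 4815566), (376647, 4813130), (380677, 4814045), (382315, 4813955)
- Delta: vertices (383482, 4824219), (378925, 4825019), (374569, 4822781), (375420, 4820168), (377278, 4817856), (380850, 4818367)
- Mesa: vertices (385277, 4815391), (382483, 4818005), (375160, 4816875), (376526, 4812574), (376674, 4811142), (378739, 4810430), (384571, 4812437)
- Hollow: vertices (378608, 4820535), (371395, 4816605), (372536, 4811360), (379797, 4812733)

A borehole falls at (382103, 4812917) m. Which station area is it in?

Cast a ray rightward from (382103, 4812917). For each polygon, the edges (by vertex number in listed order) whose endpoints lie on opposite sides of northing = 4812917, where each meets that height, and whether that is right or left of the point:
Basin: no edge straddles that height → 0 crossings.
Delta: no edge straddles that height → 0 crossings.
Mesa: 3–4 at easting≈376417.1 (left), 7–1 at easting≈384685.7 (right) → 1 crossing.
Hollow: 2–3 at easting≈372197.3 (left), 4–1 at easting≈379769.0 (left) → 0 crossings.
Only Mesa has an odd count, so the point is inside Mesa.

Mesa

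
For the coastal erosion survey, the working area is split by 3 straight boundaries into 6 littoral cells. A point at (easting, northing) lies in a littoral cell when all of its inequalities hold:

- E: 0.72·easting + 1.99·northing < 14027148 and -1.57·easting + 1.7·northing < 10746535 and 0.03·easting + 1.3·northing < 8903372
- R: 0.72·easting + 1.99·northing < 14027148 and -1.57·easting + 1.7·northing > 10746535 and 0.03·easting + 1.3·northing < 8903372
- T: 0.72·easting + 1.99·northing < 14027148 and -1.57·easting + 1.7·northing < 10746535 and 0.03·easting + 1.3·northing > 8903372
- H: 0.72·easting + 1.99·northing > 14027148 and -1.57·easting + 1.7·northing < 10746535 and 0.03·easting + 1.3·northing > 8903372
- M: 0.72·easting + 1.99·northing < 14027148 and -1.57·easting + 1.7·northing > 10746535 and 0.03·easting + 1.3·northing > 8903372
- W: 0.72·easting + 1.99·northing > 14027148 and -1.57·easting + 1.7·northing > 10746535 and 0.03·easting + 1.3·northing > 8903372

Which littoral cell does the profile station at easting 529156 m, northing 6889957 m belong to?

0.72·529156 + 1.99·6889957 = 14092006.750, which is > 14027148
-1.57·529156 + 1.7·6889957 = 10882151.980, which is > 10746535
0.03·529156 + 1.3·6889957 = 8972818.780, which is > 8903372
This sign pattern matches W.

W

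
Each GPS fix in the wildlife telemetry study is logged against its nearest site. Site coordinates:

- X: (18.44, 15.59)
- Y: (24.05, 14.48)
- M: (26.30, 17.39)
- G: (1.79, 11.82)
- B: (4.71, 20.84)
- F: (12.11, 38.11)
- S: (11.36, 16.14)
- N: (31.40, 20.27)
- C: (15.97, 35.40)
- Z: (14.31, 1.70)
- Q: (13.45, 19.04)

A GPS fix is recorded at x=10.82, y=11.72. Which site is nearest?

Squared distances to each site:
X: 73.041; Y: 182.651; M: 271.779; G: 81.551; B: 120.506; F: 698.096; S: 19.828; N: 496.639; C: 587.265; Z: 112.581; Q: 60.499.
Minimum at S.

S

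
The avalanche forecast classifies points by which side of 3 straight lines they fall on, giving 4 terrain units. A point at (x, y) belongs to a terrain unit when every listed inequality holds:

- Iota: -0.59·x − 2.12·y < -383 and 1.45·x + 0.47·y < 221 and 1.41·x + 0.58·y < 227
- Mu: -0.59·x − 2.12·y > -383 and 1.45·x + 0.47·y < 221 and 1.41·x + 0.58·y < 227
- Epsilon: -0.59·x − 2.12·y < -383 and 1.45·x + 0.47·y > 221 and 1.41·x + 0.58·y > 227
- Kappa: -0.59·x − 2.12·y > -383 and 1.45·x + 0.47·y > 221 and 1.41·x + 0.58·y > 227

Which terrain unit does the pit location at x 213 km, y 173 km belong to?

-0.59·213 − 2.12·173 = -492.430, which is < -383
1.45·213 + 0.47·173 = 390.160, which is > 221
1.41·213 + 0.58·173 = 400.670, which is > 227
This sign pattern matches Epsilon.

Epsilon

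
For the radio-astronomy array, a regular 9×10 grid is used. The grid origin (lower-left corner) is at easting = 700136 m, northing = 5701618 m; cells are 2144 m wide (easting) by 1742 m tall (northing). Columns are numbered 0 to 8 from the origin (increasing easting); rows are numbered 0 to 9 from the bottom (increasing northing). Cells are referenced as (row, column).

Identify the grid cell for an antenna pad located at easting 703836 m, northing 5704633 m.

Column index: ⌊(703836 − 700136) / 2144⌋ = ⌊1.726⌋ = 1
Row offset from origin: ⌊(5704633 − 5701618) / 1742⌋ = ⌊1.731⌋ = 1 → row 1

(1, 1)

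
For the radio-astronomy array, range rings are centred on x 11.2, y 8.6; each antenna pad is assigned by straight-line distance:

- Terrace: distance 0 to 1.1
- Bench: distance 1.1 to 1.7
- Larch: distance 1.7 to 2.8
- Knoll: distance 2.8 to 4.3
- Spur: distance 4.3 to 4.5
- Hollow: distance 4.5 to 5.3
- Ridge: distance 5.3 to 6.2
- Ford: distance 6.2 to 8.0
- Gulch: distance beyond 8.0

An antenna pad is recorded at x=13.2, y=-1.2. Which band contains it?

Distance = √((13.2−11.2)² + (-1.2−8.6)²) = √(4.000 + 96.040) = 10.002.
8.0 ≤ 10.002 < ∞ → Gulch.

Gulch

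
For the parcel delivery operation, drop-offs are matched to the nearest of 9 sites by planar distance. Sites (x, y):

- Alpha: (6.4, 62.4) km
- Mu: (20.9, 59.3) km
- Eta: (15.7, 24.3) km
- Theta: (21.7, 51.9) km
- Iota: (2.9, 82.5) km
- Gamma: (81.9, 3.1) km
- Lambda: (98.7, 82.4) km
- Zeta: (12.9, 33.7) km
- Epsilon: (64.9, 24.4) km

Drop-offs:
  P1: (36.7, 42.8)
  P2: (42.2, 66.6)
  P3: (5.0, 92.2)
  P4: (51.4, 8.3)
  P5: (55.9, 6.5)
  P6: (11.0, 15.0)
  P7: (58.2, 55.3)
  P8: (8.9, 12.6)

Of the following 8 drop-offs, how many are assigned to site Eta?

2

P1 → Theta
P2 → Mu
P3 → Iota
P4 → Epsilon
P5 → Epsilon
P6 → Eta
P7 → Epsilon
P8 → Eta
2 of the 8 go to Eta.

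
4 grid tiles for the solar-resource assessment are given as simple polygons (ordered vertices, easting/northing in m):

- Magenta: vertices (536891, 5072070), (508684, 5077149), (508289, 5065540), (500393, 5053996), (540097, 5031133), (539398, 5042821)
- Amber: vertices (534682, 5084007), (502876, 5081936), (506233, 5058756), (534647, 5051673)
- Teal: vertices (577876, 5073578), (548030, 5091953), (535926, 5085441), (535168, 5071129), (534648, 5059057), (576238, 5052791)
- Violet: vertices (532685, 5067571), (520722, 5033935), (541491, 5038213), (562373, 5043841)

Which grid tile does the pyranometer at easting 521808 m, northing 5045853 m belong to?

Cast a ray rightward from (521808, 5045853). For each polygon, the edges (by vertex number in listed order) whose endpoints lie on opposite sides of northing = 5045853, where each meets that height, and whether that is right or left of the point:
Magenta: 4–5 at easting≈514534.2 (left), 6–1 at easting≈539138.1 (right) → 1 crossing.
Amber: no edge straddles that height → 0 crossings.
Teal: no edge straddles that height → 0 crossings.
Violet: 1–2 at easting≈524960.8 (right), 4–1 at easting≈559855.8 (right) → 2 crossings.
Only Magenta has an odd count, so the point is inside Magenta.

Magenta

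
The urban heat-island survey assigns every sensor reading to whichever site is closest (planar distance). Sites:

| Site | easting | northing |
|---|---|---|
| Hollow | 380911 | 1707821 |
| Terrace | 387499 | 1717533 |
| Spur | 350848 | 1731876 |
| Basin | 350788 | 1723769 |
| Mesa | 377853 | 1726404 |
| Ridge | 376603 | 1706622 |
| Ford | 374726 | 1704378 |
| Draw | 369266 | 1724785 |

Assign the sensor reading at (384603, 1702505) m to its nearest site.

Squared distances to each site:
Hollow: 41890720.000; Terrace: 234227600.000; Spur: 2002055666.000; Basin: 1595611921.000; Mesa: 616724701.000; Ridge: 80949689.000; Ford: 101063258.000; Draw: 731621969.000.
Minimum at Hollow.

Hollow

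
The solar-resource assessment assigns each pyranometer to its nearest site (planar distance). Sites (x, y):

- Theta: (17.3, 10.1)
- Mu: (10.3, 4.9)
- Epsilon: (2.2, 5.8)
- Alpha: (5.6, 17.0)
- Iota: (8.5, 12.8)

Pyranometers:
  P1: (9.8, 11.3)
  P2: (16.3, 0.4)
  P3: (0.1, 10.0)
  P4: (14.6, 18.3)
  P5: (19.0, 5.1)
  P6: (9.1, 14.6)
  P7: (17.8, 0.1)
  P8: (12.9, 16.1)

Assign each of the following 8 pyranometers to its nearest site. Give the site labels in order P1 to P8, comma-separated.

P1 → Iota (d²=3.94)
P2 → Mu (d²=56.25)
P3 → Epsilon (d²=22.05)
P4 → Iota (d²=67.46)
P5 → Theta (d²=27.89)
P6 → Iota (d²=3.60)
P7 → Mu (d²=79.29)
P8 → Iota (d²=30.25)

Iota, Mu, Epsilon, Iota, Theta, Iota, Mu, Iota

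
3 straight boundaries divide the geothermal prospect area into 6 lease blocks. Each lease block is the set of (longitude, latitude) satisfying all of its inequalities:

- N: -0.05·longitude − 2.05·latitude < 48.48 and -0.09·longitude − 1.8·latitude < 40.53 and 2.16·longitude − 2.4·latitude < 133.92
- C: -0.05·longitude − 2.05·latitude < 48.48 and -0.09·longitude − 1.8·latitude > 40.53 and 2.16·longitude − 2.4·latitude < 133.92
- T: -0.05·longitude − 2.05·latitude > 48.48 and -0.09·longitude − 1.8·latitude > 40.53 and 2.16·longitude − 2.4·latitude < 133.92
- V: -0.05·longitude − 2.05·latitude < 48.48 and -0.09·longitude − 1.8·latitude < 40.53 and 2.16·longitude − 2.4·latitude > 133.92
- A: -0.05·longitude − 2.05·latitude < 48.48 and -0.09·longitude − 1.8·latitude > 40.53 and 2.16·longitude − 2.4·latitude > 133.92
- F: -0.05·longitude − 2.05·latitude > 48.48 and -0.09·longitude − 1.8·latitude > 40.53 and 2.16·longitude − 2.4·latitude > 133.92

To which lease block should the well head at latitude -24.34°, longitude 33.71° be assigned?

C

-0.05·33.71 − 2.05·-24.34 = 48.212, which is < 48.48
-0.09·33.71 − 1.8·-24.34 = 40.778, which is > 40.53
2.16·33.71 − 2.4·-24.34 = 131.230, which is < 133.92
This sign pattern matches C.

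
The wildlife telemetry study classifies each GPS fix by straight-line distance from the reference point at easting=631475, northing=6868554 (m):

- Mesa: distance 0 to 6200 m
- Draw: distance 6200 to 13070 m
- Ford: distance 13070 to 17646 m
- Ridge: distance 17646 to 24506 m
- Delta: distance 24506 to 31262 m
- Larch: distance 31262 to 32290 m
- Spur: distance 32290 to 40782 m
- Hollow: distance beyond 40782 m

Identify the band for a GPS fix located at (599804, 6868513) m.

Distance = √((599804−631475)² + (6868513−6868554)²) = √(1003052241.000 + 1681.000) = 31671.027 m.
31262 ≤ 31671.027 < 32290 → Larch.

Larch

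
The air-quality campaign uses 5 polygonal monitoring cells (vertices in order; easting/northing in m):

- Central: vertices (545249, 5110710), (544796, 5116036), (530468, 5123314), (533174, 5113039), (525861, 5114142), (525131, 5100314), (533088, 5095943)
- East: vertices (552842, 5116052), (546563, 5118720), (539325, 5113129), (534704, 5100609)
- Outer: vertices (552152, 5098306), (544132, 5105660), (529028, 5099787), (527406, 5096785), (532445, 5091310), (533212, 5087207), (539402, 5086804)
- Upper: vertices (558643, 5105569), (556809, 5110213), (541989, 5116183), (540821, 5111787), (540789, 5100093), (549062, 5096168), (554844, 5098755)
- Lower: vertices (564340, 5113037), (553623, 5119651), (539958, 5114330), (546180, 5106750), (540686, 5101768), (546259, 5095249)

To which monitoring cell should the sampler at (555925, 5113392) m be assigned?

Cast a ray rightward from (555925, 5113392). For each polygon, the edges (by vertex number in listed order) whose endpoints lie on opposite sides of northing = 5113392, where each meets that height, and whether that is right or left of the point:
Central: 1–2 at easting≈545020.9 (left), 3–4 at easting≈533081.0 (left), 4–5 at easting≈530833.6 (left), 5–6 at easting≈525821.4 (left) → 0 crossings.
East: 2–3 at easting≈539665.5 (left), 4–1 at easting≈549717.8 (left) → 0 crossings.
Outer: no edge straddles that height → 0 crossings.
Upper: 2–3 at easting≈548917.4 (left), 3–4 at easting≈541247.4 (left) → 0 crossings.
Lower: 1–2 at easting≈563764.8 (right), 3–4 at easting≈540728.0 (left) → 1 crossing.
Only Lower has an odd count, so the point is inside Lower.

Lower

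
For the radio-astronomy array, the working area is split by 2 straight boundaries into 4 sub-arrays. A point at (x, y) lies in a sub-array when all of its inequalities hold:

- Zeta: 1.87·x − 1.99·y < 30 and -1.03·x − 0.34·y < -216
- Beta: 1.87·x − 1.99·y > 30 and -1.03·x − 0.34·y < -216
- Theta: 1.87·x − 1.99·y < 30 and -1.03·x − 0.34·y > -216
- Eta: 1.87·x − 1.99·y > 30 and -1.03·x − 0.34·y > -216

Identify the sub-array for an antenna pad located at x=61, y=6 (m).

1.87·61 − 1.99·6 = 102.130, which is > 30
-1.03·61 − 0.34·6 = -64.870, which is > -216
This sign pattern matches Eta.

Eta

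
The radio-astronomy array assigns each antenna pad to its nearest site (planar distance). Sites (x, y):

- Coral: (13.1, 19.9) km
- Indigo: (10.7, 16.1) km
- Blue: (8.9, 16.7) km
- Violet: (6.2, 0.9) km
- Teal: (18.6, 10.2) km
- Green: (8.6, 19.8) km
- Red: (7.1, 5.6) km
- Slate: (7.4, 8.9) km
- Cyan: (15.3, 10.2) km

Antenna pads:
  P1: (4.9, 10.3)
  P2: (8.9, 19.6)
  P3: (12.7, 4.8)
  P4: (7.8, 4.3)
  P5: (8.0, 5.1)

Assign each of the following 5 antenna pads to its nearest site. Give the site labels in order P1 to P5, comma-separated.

P1 → Slate (d²=8.21)
P2 → Green (d²=0.13)
P3 → Red (d²=32.00)
P4 → Red (d²=2.18)
P5 → Red (d²=1.06)

Slate, Green, Red, Red, Red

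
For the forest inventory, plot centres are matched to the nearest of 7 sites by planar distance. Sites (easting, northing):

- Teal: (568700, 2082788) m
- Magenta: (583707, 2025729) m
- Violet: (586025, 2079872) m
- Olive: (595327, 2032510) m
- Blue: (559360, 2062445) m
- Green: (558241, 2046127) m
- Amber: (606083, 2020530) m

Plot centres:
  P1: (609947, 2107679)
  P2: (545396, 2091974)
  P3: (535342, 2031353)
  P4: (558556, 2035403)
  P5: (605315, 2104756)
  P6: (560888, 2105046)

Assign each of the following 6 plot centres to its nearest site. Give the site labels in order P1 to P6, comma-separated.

P1 → Violet (d²=1345491333.00)
P2 → Teal (d²=627459012.00)
P3 → Green (d²=742635277.00)
P4 → Green (d²=115103401.00)
P5 → Violet (d²=991317556.00)
P6 → Teal (d²=556445908.00)

Violet, Teal, Green, Green, Violet, Teal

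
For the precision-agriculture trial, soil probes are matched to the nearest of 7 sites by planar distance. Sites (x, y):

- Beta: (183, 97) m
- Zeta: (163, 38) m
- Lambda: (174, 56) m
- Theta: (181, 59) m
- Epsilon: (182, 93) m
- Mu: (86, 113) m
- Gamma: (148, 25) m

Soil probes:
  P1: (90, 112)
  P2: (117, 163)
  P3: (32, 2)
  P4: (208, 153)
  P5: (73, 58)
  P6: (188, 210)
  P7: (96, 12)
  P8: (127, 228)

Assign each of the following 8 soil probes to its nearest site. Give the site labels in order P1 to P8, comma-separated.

P1 → Mu (d²=17.00)
P2 → Mu (d²=3461.00)
P3 → Gamma (d²=13985.00)
P4 → Beta (d²=3761.00)
P5 → Mu (d²=3194.00)
P6 → Beta (d²=12794.00)
P7 → Gamma (d²=2873.00)
P8 → Mu (d²=14906.00)

Mu, Mu, Gamma, Beta, Mu, Beta, Gamma, Mu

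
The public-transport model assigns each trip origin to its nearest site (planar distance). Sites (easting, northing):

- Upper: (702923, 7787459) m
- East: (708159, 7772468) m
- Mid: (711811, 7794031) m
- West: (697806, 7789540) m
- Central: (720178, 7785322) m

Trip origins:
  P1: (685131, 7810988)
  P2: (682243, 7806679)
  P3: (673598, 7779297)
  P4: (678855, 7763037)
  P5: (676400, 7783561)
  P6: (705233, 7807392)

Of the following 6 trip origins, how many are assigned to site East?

P1 → West
P2 → West
P3 → West
P4 → East
P5 → West
P6 → Mid
1 of the 6 goes to East.

1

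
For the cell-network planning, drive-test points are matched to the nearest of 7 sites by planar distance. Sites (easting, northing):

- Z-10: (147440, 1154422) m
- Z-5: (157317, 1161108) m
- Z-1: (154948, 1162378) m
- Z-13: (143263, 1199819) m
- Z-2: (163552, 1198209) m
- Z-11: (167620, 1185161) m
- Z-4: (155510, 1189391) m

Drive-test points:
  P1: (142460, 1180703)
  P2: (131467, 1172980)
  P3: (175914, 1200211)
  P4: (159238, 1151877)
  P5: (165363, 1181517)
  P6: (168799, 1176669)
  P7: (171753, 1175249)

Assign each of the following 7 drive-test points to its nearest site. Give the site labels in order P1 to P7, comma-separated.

P1 → Z-4 (d²=245783844.00)
P2 → Z-10 (d²=599536093.00)
P3 → Z-2 (d²=156827048.00)
P4 → Z-5 (d²=88901602.00)
P5 → Z-11 (d²=18372785.00)
P6 → Z-11 (d²=73504105.00)
P7 → Z-11 (d²=115329433.00)

Z-4, Z-10, Z-2, Z-5, Z-11, Z-11, Z-11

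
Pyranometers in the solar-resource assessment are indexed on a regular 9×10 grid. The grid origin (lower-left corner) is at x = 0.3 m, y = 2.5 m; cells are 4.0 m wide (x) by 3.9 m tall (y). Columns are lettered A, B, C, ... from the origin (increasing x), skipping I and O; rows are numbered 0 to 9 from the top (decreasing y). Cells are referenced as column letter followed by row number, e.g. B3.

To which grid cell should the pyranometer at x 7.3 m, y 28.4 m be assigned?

B3

Column index: ⌊(7.3 − 0.3) / 4.0⌋ = ⌊1.750⌋ = 1 → column B
Row offset from origin: ⌊(28.4 − 2.5) / 3.9⌋ = ⌊6.641⌋ = 6 → row 3 (counted from top)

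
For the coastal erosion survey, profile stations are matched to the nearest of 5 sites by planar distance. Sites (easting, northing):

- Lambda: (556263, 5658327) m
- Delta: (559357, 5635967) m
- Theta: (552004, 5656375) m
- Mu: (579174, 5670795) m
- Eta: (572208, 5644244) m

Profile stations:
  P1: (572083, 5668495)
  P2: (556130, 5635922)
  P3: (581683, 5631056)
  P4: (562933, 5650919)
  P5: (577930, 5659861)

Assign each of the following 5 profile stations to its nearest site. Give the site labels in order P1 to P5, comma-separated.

Mu, Delta, Eta, Lambda, Mu

P1 → Mu (d²=55572281.00)
P2 → Delta (d²=10415554.00)
P3 → Eta (d²=263698969.00)
P4 → Lambda (d²=99367364.00)
P5 → Mu (d²=121099892.00)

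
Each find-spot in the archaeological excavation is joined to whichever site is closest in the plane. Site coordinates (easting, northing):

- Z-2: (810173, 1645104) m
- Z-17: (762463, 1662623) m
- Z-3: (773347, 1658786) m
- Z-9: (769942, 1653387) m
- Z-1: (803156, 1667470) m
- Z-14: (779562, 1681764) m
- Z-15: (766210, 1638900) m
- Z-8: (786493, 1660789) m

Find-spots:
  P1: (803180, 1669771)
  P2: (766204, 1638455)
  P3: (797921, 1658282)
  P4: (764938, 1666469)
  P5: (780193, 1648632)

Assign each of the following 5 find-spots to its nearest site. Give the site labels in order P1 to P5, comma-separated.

Z-1, Z-15, Z-1, Z-17, Z-9

P1 → Z-1 (d²=5295177.00)
P2 → Z-15 (d²=198061.00)
P3 → Z-1 (d²=111824569.00)
P4 → Z-17 (d²=20917341.00)
P5 → Z-9 (d²=127693026.00)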